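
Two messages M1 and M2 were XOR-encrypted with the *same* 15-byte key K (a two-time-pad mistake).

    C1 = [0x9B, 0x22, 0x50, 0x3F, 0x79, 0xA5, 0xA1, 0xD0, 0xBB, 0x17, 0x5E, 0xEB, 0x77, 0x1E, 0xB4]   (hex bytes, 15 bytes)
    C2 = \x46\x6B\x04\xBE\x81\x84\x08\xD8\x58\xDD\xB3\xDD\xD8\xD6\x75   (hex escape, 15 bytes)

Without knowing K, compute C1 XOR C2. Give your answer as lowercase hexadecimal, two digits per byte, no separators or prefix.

dd495481f821a908e3caed36afc8c1

C1 ⊕ C2 = (M1 ⊕ K) ⊕ (M2 ⊕ K) = M1 ⊕ M2 — the shared key cancels under XOR.
byte 0: 9b xor 46 = dd
byte 1: 22 xor 6b = 49
byte 2: 50 xor 04 = 54
byte 3: 3f xor be = 81
byte 4: 79 xor 81 = f8
byte 5: a5 xor 84 = 21
byte 6: a1 xor 08 = a9
byte 7: d0 xor d8 = 08
byte 8: bb xor 58 = e3
byte 9: 17 xor dd = ca
byte 10: 5e xor b3 = ed
byte 11: eb xor dd = 36
byte 12: 77 xor d8 = af
byte 13: 1e xor d6 = c8
byte 14: b4 xor 75 = c1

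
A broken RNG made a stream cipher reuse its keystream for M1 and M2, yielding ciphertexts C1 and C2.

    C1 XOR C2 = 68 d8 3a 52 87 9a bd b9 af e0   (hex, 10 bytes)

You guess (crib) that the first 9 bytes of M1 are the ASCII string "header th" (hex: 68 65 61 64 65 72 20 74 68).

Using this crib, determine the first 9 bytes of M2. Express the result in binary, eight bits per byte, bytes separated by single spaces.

Since C1 ⊕ C2 = M1 ⊕ M2, XORing with the guessed M1 bytes yields the corresponding M2 bytes: M2 = (C1 ⊕ C2) ⊕ M1.
68 xor 68 = 00
d8 xor 65 = bd
3a xor 61 = 5b
52 xor 64 = 36
87 xor 65 = e2
9a xor 72 = e8
bd xor 20 = 9d
b9 xor 74 = cd
af xor 68 = c7

00000000 10111101 01011011 00110110 11100010 11101000 10011101 11001101 11000111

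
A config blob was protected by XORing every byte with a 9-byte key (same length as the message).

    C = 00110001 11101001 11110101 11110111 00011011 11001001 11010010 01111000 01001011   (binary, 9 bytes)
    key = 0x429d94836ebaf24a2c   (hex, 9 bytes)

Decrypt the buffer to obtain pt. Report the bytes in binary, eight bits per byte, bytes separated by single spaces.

01110011 01110100 01100001 01110100 01110101 01110011 00100000 00110010 01100111

XOR is its own inverse, so applying the key byte-wise gives the result directly.
byte 0:  49 XOR  66 = 115
byte 1: 233 XOR 157 = 116
byte 2: 245 XOR 148 =  97
byte 3: 247 XOR 131 = 116
byte 4:  27 XOR 110 = 117
byte 5: 201 XOR 186 = 115
byte 6: 210 XOR 242 =  32
byte 7: 120 XOR  74 =  50
byte 8:  75 XOR  44 = 103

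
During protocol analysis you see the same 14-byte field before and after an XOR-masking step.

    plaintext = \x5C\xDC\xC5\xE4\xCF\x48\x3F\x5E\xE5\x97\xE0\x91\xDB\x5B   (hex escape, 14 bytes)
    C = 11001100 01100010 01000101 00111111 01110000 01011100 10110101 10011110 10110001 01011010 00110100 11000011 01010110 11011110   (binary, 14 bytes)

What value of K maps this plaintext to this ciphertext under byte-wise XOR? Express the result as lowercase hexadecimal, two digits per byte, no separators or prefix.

90be80dbbf148ac054cdd4528d85

Since C = plaintext ⊕ K, XORing both sides with plaintext gives K = plaintext ⊕ C.
5c xor cc = 90
dc xor 62 = be
c5 xor 45 = 80
e4 xor 3f = db
cf xor 70 = bf
48 xor 5c = 14
3f xor b5 = 8a
5e xor 9e = c0
e5 xor b1 = 54
97 xor 5a = cd
e0 xor 34 = d4
91 xor c3 = 52
db xor 56 = 8d
5b xor de = 85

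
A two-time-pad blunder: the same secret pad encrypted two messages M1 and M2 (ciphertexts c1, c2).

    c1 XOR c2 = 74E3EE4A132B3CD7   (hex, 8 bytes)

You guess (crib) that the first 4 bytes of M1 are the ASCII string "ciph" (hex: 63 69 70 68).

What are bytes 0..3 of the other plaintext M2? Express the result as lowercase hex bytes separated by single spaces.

Since c1 ⊕ c2 = M1 ⊕ M2, XORing with the guessed M1 bytes yields the corresponding M2 bytes: M2 = (c1 ⊕ c2) ⊕ M1.
74 ^ 63 = 17
e3 ^ 69 = 8a
ee ^ 70 = 9e
4a ^ 68 = 22

17 8a 9e 22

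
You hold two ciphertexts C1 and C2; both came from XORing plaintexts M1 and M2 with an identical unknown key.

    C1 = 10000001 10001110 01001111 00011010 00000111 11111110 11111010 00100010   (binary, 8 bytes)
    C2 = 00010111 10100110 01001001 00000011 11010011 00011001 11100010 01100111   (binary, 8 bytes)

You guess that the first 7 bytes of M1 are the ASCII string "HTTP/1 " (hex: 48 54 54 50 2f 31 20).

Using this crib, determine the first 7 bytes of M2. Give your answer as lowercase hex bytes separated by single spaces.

de 7c 52 49 fb d6 38

First, C1 ⊕ C2 = (M1 ⊕ K) ⊕ (M2 ⊕ K) = M1 ⊕ M2, so the key drops out. Then M2 = (M1 ⊕ M2) ⊕ M1 over the first 7 bytes.
byte 0: (81 ^ 17) ^ 48 = 96 ^ 48 = de
byte 1: (8e ^ a6) ^ 54 = 28 ^ 54 = 7c
byte 2: (4f ^ 49) ^ 54 = 06 ^ 54 = 52
byte 3: (1a ^ 03) ^ 50 = 19 ^ 50 = 49
byte 4: (07 ^ d3) ^ 2f = d4 ^ 2f = fb
byte 5: (fe ^ 19) ^ 31 = e7 ^ 31 = d6
byte 6: (fa ^ e2) ^ 20 = 18 ^ 20 = 38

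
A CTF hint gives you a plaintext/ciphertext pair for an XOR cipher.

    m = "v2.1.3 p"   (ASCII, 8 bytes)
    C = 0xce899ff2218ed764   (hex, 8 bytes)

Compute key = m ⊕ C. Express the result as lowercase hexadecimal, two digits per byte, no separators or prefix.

b8bbb1c30fbdf714

Since C = m ⊕ key, XORing both sides with m gives key = m ⊕ C.
76 ^ ce = b8
32 ^ 89 = bb
2e ^ 9f = b1
31 ^ f2 = c3
2e ^ 21 = 0f
33 ^ 8e = bd
20 ^ d7 = f7
70 ^ 64 = 14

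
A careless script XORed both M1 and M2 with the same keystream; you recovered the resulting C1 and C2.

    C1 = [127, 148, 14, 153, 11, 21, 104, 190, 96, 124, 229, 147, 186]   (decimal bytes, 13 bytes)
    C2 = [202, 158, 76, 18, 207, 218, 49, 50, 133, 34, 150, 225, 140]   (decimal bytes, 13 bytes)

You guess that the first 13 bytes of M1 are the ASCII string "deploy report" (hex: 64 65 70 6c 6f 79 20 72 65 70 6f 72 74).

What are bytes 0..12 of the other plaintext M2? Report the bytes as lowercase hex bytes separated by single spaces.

First, C1 ⊕ C2 = (M1 ⊕ K) ⊕ (M2 ⊕ K) = M1 ⊕ M2, so the key drops out. Then M2 = (M1 ⊕ M2) ⊕ M1 over the first 13 bytes.
byte 0: (7f XOR ca) XOR 64 = b5 XOR 64 = d1
byte 1: (94 XOR 9e) XOR 65 = 0a XOR 65 = 6f
byte 2: (0e XOR 4c) XOR 70 = 42 XOR 70 = 32
byte 3: (99 XOR 12) XOR 6c = 8b XOR 6c = e7
byte 4: (0b XOR cf) XOR 6f = c4 XOR 6f = ab
byte 5: (15 XOR da) XOR 79 = cf XOR 79 = b6
byte 6: (68 XOR 31) XOR 20 = 59 XOR 20 = 79
byte 7: (be XOR 32) XOR 72 = 8c XOR 72 = fe
byte 8: (60 XOR 85) XOR 65 = e5 XOR 65 = 80
byte 9: (7c XOR 22) XOR 70 = 5e XOR 70 = 2e
byte 10: (e5 XOR 96) XOR 6f = 73 XOR 6f = 1c
byte 11: (93 XOR e1) XOR 72 = 72 XOR 72 = 00
byte 12: (ba XOR 8c) XOR 74 = 36 XOR 74 = 42

d1 6f 32 e7 ab b6 79 fe 80 2e 1c 00 42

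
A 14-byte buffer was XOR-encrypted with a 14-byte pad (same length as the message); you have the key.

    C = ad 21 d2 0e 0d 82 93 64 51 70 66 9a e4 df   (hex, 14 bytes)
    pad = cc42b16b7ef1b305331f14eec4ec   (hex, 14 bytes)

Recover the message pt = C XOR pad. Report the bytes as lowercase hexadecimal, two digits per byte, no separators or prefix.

XOR is its own inverse, so applying the key byte-wise gives the result directly.
ad XOR cc = 61
21 XOR 42 = 63
d2 XOR b1 = 63
0e XOR 6b = 65
0d XOR 7e = 73
82 XOR f1 = 73
93 XOR b3 = 20
64 XOR 05 = 61
51 XOR 33 = 62
70 XOR 1f = 6f
66 XOR 14 = 72
9a XOR ee = 74
e4 XOR c4 = 20
df XOR ec = 33

6163636573732061626f72742033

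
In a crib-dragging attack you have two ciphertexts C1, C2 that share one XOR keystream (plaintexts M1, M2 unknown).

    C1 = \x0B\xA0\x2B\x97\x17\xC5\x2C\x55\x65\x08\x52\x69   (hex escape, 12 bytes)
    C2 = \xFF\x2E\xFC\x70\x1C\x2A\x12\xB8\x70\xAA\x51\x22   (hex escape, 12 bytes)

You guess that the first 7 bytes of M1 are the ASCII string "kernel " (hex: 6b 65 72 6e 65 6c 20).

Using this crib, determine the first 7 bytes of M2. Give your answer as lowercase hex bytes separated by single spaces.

9f eb a5 89 6e 83 1e

First, C1 ⊕ C2 = (M1 ⊕ K) ⊕ (M2 ⊕ K) = M1 ⊕ M2, so the key drops out. Then M2 = (M1 ⊕ M2) ⊕ M1 over the first 7 bytes.
byte 0: (0b ^ ff) ^ 6b = f4 ^ 6b = 9f
byte 1: (a0 ^ 2e) ^ 65 = 8e ^ 65 = eb
byte 2: (2b ^ fc) ^ 72 = d7 ^ 72 = a5
byte 3: (97 ^ 70) ^ 6e = e7 ^ 6e = 89
byte 4: (17 ^ 1c) ^ 65 = 0b ^ 65 = 6e
byte 5: (c5 ^ 2a) ^ 6c = ef ^ 6c = 83
byte 6: (2c ^ 12) ^ 20 = 3e ^ 20 = 1e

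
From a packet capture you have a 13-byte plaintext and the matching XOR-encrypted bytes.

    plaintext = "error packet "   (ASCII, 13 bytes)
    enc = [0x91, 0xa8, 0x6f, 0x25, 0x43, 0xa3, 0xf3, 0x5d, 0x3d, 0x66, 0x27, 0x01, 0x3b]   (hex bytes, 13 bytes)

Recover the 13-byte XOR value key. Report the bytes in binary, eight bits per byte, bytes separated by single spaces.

11110100 11011010 00011101 01001010 00110001 10000011 10000011 00111100 01011110 00001101 01000010 01110101 00011011

Since enc = plaintext ⊕ key, XORing both sides with plaintext gives key = plaintext ⊕ enc.
65 XOR 91 = f4
72 XOR a8 = da
72 XOR 6f = 1d
6f XOR 25 = 4a
72 XOR 43 = 31
20 XOR a3 = 83
70 XOR f3 = 83
61 XOR 5d = 3c
63 XOR 3d = 5e
6b XOR 66 = 0d
65 XOR 27 = 42
74 XOR 01 = 75
20 XOR 3b = 1b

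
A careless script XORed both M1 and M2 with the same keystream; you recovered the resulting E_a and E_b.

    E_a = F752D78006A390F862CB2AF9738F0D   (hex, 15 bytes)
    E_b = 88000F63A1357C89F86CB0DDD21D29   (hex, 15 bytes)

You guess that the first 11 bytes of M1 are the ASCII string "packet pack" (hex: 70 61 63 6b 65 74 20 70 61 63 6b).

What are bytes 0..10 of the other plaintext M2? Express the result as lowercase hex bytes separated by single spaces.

First, E_a ⊕ E_b = (M1 ⊕ K) ⊕ (M2 ⊕ K) = M1 ⊕ M2, so the key drops out. Then M2 = (M1 ⊕ M2) ⊕ M1 over the first 11 bytes.
byte 0: (f7 ⊕ 88) ⊕ 70 = 7f ⊕ 70 = 0f
byte 1: (52 ⊕ 00) ⊕ 61 = 52 ⊕ 61 = 33
byte 2: (d7 ⊕ 0f) ⊕ 63 = d8 ⊕ 63 = bb
byte 3: (80 ⊕ 63) ⊕ 6b = e3 ⊕ 6b = 88
byte 4: (06 ⊕ a1) ⊕ 65 = a7 ⊕ 65 = c2
byte 5: (a3 ⊕ 35) ⊕ 74 = 96 ⊕ 74 = e2
byte 6: (90 ⊕ 7c) ⊕ 20 = ec ⊕ 20 = cc
byte 7: (f8 ⊕ 89) ⊕ 70 = 71 ⊕ 70 = 01
byte 8: (62 ⊕ f8) ⊕ 61 = 9a ⊕ 61 = fb
byte 9: (cb ⊕ 6c) ⊕ 63 = a7 ⊕ 63 = c4
byte 10: (2a ⊕ b0) ⊕ 6b = 9a ⊕ 6b = f1

0f 33 bb 88 c2 e2 cc 01 fb c4 f1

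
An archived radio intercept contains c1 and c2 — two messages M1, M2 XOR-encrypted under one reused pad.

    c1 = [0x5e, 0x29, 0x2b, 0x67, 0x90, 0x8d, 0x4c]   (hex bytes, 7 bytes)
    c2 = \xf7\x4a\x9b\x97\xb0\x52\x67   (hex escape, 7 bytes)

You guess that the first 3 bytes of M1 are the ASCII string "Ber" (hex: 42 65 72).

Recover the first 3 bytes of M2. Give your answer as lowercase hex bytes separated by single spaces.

eb 06 c2

First, c1 ⊕ c2 = (M1 ⊕ K) ⊕ (M2 ⊕ K) = M1 ⊕ M2, so the key drops out. Then M2 = (M1 ⊕ M2) ⊕ M1 over the first 3 bytes.
byte 0: (5e XOR f7) XOR 42 = a9 XOR 42 = eb
byte 1: (29 XOR 4a) XOR 65 = 63 XOR 65 = 06
byte 2: (2b XOR 9b) XOR 72 = b0 XOR 72 = c2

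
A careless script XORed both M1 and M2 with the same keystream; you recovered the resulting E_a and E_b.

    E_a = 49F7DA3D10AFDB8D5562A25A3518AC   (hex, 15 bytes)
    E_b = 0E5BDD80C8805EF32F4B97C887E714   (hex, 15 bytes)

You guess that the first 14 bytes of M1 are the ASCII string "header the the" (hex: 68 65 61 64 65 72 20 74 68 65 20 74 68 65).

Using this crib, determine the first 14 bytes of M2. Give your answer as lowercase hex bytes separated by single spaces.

First, E_a ⊕ E_b = (M1 ⊕ K) ⊕ (M2 ⊕ K) = M1 ⊕ M2, so the key drops out. Then M2 = (M1 ⊕ M2) ⊕ M1 over the first 14 bytes.
byte 0: (49 ^ 0e) ^ 68 = 47 ^ 68 = 2f
byte 1: (f7 ^ 5b) ^ 65 = ac ^ 65 = c9
byte 2: (da ^ dd) ^ 61 = 07 ^ 61 = 66
byte 3: (3d ^ 80) ^ 64 = bd ^ 64 = d9
byte 4: (10 ^ c8) ^ 65 = d8 ^ 65 = bd
byte 5: (af ^ 80) ^ 72 = 2f ^ 72 = 5d
byte 6: (db ^ 5e) ^ 20 = 85 ^ 20 = a5
byte 7: (8d ^ f3) ^ 74 = 7e ^ 74 = 0a
byte 8: (55 ^ 2f) ^ 68 = 7a ^ 68 = 12
byte 9: (62 ^ 4b) ^ 65 = 29 ^ 65 = 4c
byte 10: (a2 ^ 97) ^ 20 = 35 ^ 20 = 15
byte 11: (5a ^ c8) ^ 74 = 92 ^ 74 = e6
byte 12: (35 ^ 87) ^ 68 = b2 ^ 68 = da
byte 13: (18 ^ e7) ^ 65 = ff ^ 65 = 9a

2f c9 66 d9 bd 5d a5 0a 12 4c 15 e6 da 9a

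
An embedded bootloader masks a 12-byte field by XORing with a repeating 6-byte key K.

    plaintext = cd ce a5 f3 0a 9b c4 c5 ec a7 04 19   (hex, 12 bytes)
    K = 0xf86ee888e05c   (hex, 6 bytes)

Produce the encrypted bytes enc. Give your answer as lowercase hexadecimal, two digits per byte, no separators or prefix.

The 6-byte key repeats, so the effective keystream is f8 6e e8 88 e0 5c f8 6e e8 88 e0 5c.
byte 0: cd ⊕ f8 = 35
byte 1: ce ⊕ 6e = a0
byte 2: a5 ⊕ e8 = 4d
byte 3: f3 ⊕ 88 = 7b
byte 4: 0a ⊕ e0 = ea
byte 5: 9b ⊕ 5c = c7
byte 6: c4 ⊕ f8 = 3c
byte 7: c5 ⊕ 6e = ab
byte 8: ec ⊕ e8 = 04
byte 9: a7 ⊕ 88 = 2f
byte 10: 04 ⊕ e0 = e4
byte 11: 19 ⊕ 5c = 45

35a04d7beac73cab042fe445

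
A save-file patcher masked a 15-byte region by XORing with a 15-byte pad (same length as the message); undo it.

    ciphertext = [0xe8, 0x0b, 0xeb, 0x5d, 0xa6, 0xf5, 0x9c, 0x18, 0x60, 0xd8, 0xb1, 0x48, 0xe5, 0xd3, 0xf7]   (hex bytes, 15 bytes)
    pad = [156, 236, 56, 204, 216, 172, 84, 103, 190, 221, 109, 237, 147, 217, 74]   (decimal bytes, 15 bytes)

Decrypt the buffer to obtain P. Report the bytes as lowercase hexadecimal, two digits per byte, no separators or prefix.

74e7d3917e59c87fde05dca5760abd

XOR is its own inverse, so applying the key byte-wise gives the result directly.
byte 0: 11101000 ⊕ 10011100 = 01110100
byte 1: 00001011 ⊕ 11101100 = 11100111
byte 2: 11101011 ⊕ 00111000 = 11010011
byte 3: 01011101 ⊕ 11001100 = 10010001
byte 4: 10100110 ⊕ 11011000 = 01111110
byte 5: 11110101 ⊕ 10101100 = 01011001
byte 6: 10011100 ⊕ 01010100 = 11001000
byte 7: 00011000 ⊕ 01100111 = 01111111
byte 8: 01100000 ⊕ 10111110 = 11011110
byte 9: 11011000 ⊕ 11011101 = 00000101
byte 10: 10110001 ⊕ 01101101 = 11011100
byte 11: 01001000 ⊕ 11101101 = 10100101
byte 12: 11100101 ⊕ 10010011 = 01110110
byte 13: 11010011 ⊕ 11011001 = 00001010
byte 14: 11110111 ⊕ 01001010 = 10111101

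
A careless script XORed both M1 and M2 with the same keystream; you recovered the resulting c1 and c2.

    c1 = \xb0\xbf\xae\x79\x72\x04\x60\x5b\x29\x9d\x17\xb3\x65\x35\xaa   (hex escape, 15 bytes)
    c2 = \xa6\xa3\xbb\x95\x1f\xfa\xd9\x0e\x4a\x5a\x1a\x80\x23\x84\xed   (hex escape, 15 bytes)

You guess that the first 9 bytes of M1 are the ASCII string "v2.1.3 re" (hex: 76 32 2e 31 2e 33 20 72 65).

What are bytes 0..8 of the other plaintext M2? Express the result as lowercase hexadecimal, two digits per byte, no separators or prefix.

First, c1 ⊕ c2 = (M1 ⊕ K) ⊕ (M2 ⊕ K) = M1 ⊕ M2, so the key drops out. Then M2 = (M1 ⊕ M2) ⊕ M1 over the first 9 bytes.
byte 0: (b0 XOR a6) XOR 76 = 16 XOR 76 = 60
byte 1: (bf XOR a3) XOR 32 = 1c XOR 32 = 2e
byte 2: (ae XOR bb) XOR 2e = 15 XOR 2e = 3b
byte 3: (79 XOR 95) XOR 31 = ec XOR 31 = dd
byte 4: (72 XOR 1f) XOR 2e = 6d XOR 2e = 43
byte 5: (04 XOR fa) XOR 33 = fe XOR 33 = cd
byte 6: (60 XOR d9) XOR 20 = b9 XOR 20 = 99
byte 7: (5b XOR 0e) XOR 72 = 55 XOR 72 = 27
byte 8: (29 XOR 4a) XOR 65 = 63 XOR 65 = 06

602e3bdd43cd992706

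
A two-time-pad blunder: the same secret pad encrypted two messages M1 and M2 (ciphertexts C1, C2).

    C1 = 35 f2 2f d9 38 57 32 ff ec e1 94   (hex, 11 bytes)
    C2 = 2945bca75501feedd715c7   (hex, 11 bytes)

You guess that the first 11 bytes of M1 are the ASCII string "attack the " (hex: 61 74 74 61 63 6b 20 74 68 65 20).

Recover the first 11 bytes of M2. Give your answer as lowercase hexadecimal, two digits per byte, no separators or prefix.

First, C1 ⊕ C2 = (M1 ⊕ K) ⊕ (M2 ⊕ K) = M1 ⊕ M2, so the key drops out. Then M2 = (M1 ⊕ M2) ⊕ M1 over the first 11 bytes.
byte 0: (35 ^ 29) ^ 61 = 1c ^ 61 = 7d
byte 1: (f2 ^ 45) ^ 74 = b7 ^ 74 = c3
byte 2: (2f ^ bc) ^ 74 = 93 ^ 74 = e7
byte 3: (d9 ^ a7) ^ 61 = 7e ^ 61 = 1f
byte 4: (38 ^ 55) ^ 63 = 6d ^ 63 = 0e
byte 5: (57 ^ 01) ^ 6b = 56 ^ 6b = 3d
byte 6: (32 ^ fe) ^ 20 = cc ^ 20 = ec
byte 7: (ff ^ ed) ^ 74 = 12 ^ 74 = 66
byte 8: (ec ^ d7) ^ 68 = 3b ^ 68 = 53
byte 9: (e1 ^ 15) ^ 65 = f4 ^ 65 = 91
byte 10: (94 ^ c7) ^ 20 = 53 ^ 20 = 73

7dc3e71f0e3dec66539173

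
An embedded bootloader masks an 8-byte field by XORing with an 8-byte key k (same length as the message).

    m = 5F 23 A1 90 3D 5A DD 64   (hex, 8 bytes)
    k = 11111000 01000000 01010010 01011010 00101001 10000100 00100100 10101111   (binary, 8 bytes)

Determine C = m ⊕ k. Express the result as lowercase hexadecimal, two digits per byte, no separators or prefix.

5f xor f8 = a7
23 xor 40 = 63
a1 xor 52 = f3
90 xor 5a = ca
3d xor 29 = 14
5a xor 84 = de
dd xor 24 = f9
64 xor af = cb

a763f3ca14def9cb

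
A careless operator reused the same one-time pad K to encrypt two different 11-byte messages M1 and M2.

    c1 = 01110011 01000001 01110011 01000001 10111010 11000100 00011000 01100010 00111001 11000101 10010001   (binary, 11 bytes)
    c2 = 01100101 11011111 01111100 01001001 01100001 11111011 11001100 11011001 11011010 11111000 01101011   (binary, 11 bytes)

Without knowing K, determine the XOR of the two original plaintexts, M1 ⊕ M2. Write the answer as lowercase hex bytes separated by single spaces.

c1 ⊕ c2 = (M1 ⊕ K) ⊕ (M2 ⊕ K) = M1 ⊕ M2 — the shared key cancels under XOR.
73 XOR 65 = 16
41 XOR df = 9e
73 XOR 7c = 0f
41 XOR 49 = 08
ba XOR 61 = db
c4 XOR fb = 3f
18 XOR cc = d4
62 XOR d9 = bb
39 XOR da = e3
c5 XOR f8 = 3d
91 XOR 6b = fa

16 9e 0f 08 db 3f d4 bb e3 3d fa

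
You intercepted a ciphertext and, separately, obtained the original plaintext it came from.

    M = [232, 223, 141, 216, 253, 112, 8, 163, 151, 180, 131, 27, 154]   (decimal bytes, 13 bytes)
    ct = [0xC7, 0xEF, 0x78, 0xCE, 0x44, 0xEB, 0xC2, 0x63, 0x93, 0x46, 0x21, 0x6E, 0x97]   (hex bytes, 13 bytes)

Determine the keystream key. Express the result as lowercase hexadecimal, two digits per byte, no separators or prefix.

Since ct = M ⊕ key, XORing both sides with M gives key = M ⊕ ct.
e8 ^ c7 = 2f
df ^ ef = 30
8d ^ 78 = f5
d8 ^ ce = 16
fd ^ 44 = b9
70 ^ eb = 9b
08 ^ c2 = ca
a3 ^ 63 = c0
97 ^ 93 = 04
b4 ^ 46 = f2
83 ^ 21 = a2
1b ^ 6e = 75
9a ^ 97 = 0d

2f30f516b99bcac004f2a2750d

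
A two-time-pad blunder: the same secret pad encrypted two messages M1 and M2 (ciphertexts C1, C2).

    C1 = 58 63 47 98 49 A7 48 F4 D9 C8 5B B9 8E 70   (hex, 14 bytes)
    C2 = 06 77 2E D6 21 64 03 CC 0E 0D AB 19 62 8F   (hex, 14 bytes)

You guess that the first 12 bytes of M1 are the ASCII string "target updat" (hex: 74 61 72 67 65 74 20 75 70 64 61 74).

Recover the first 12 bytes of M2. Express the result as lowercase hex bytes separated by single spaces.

First, C1 ⊕ C2 = (M1 ⊕ K) ⊕ (M2 ⊕ K) = M1 ⊕ M2, so the key drops out. Then M2 = (M1 ⊕ M2) ⊕ M1 over the first 12 bytes.
byte 0: (58 ⊕ 06) ⊕ 74 = 5e ⊕ 74 = 2a
byte 1: (63 ⊕ 77) ⊕ 61 = 14 ⊕ 61 = 75
byte 2: (47 ⊕ 2e) ⊕ 72 = 69 ⊕ 72 = 1b
byte 3: (98 ⊕ d6) ⊕ 67 = 4e ⊕ 67 = 29
byte 4: (49 ⊕ 21) ⊕ 65 = 68 ⊕ 65 = 0d
byte 5: (a7 ⊕ 64) ⊕ 74 = c3 ⊕ 74 = b7
byte 6: (48 ⊕ 03) ⊕ 20 = 4b ⊕ 20 = 6b
byte 7: (f4 ⊕ cc) ⊕ 75 = 38 ⊕ 75 = 4d
byte 8: (d9 ⊕ 0e) ⊕ 70 = d7 ⊕ 70 = a7
byte 9: (c8 ⊕ 0d) ⊕ 64 = c5 ⊕ 64 = a1
byte 10: (5b ⊕ ab) ⊕ 61 = f0 ⊕ 61 = 91
byte 11: (b9 ⊕ 19) ⊕ 74 = a0 ⊕ 74 = d4

2a 75 1b 29 0d b7 6b 4d a7 a1 91 d4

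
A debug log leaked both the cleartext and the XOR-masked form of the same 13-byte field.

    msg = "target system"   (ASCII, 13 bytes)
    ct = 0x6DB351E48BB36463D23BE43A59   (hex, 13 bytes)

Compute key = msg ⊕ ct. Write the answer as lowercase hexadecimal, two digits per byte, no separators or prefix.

Since ct = msg ⊕ key, XORing both sides with msg gives key = msg ⊕ ct.
74 ⊕ 6d = 19
61 ⊕ b3 = d2
72 ⊕ 51 = 23
67 ⊕ e4 = 83
65 ⊕ 8b = ee
74 ⊕ b3 = c7
20 ⊕ 64 = 44
73 ⊕ 63 = 10
79 ⊕ d2 = ab
73 ⊕ 3b = 48
74 ⊕ e4 = 90
65 ⊕ 3a = 5f
6d ⊕ 59 = 34

19d22383eec74410ab48905f34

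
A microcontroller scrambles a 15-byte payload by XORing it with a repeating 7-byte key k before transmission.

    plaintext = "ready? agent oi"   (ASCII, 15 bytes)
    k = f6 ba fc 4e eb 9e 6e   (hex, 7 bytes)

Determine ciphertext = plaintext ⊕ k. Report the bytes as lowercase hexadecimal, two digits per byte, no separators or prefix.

The 7-byte key repeats, so the effective keystream is f6 ba fc 4e eb 9e 6e f6 ba fc 4e eb 9e 6e f6.
byte 0: 114 ⊕ 246 = 132
byte 1: 101 ⊕ 186 = 223
byte 2:  97 ⊕ 252 = 157
byte 3: 100 ⊕  78 =  42
byte 4: 121 ⊕ 235 = 146
byte 5:  63 ⊕ 158 = 161
byte 6:  32 ⊕ 110 =  78
byte 7:  97 ⊕ 246 = 151
byte 8: 103 ⊕ 186 = 221
byte 9: 101 ⊕ 252 = 153
byte 10: 110 ⊕  78 =  32
byte 11: 116 ⊕ 235 = 159
byte 12:  32 ⊕ 158 = 190
byte 13: 111 ⊕ 110 =   1
byte 14: 105 ⊕ 246 = 159

84df9d2a92a14e97dd99209fbe019f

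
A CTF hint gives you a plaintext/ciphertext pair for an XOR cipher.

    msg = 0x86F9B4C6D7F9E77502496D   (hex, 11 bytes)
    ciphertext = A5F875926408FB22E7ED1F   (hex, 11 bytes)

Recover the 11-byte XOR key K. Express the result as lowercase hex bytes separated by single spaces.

Since ciphertext = msg ⊕ K, XORing both sides with msg gives K = msg ⊕ ciphertext.
86 ⊕ a5 = 23
f9 ⊕ f8 = 01
b4 ⊕ 75 = c1
c6 ⊕ 92 = 54
d7 ⊕ 64 = b3
f9 ⊕ 08 = f1
e7 ⊕ fb = 1c
75 ⊕ 22 = 57
02 ⊕ e7 = e5
49 ⊕ ed = a4
6d ⊕ 1f = 72

23 01 c1 54 b3 f1 1c 57 e5 a4 72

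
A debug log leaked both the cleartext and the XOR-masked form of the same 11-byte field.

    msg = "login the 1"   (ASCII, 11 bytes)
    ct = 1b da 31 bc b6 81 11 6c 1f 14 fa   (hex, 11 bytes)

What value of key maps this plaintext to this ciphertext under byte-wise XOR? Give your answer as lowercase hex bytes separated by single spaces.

77 b5 56 d5 d8 a1 65 04 7a 34 cb

Since ct = msg ⊕ key, XORing both sides with msg gives key = msg ⊕ ct.
byte 0: 108 xor  27 = 119
byte 1: 111 xor 218 = 181
byte 2: 103 xor  49 =  86
byte 3: 105 xor 188 = 213
byte 4: 110 xor 182 = 216
byte 5:  32 xor 129 = 161
byte 6: 116 xor  17 = 101
byte 7: 104 xor 108 =   4
byte 8: 101 xor  31 = 122
byte 9:  32 xor  20 =  52
byte 10:  49 xor 250 = 203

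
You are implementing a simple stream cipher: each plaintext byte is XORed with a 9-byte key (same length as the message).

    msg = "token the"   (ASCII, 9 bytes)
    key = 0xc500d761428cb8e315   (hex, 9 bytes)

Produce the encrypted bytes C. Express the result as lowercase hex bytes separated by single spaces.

XOR is its own inverse, so applying the key byte-wise gives the result directly.
74 xor c5 = b1
6f xor 00 = 6f
6b xor d7 = bc
65 xor 61 = 04
6e xor 42 = 2c
20 xor 8c = ac
74 xor b8 = cc
68 xor e3 = 8b
65 xor 15 = 70

b1 6f bc 04 2c ac cc 8b 70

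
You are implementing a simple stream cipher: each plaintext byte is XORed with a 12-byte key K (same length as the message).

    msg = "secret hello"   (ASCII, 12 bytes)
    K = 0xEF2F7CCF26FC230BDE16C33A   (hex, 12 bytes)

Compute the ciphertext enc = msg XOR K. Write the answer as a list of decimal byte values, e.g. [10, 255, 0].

XOR is its own inverse, so applying the key byte-wise gives the result directly.
byte 0: 73 ^ ef = 9c
byte 1: 65 ^ 2f = 4a
byte 2: 63 ^ 7c = 1f
byte 3: 72 ^ cf = bd
byte 4: 65 ^ 26 = 43
byte 5: 74 ^ fc = 88
byte 6: 20 ^ 23 = 03
byte 7: 68 ^ 0b = 63
byte 8: 65 ^ de = bb
byte 9: 6c ^ 16 = 7a
byte 10: 6c ^ c3 = af
byte 11: 6f ^ 3a = 55

[156, 74, 31, 189, 67, 136, 3, 99, 187, 122, 175, 85]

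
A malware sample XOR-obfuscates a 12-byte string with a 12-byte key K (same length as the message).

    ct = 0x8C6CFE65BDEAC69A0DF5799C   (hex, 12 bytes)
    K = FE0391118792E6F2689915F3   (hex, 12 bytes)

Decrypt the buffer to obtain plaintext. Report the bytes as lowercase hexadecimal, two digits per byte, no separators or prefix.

726f6f743a782068656c6c6f

XOR is its own inverse, so applying the key byte-wise gives the result directly.
140 ^ 254 = 114
108 ^   3 = 111
254 ^ 145 = 111
101 ^  17 = 116
189 ^ 135 =  58
234 ^ 146 = 120
198 ^ 230 =  32
154 ^ 242 = 104
 13 ^ 104 = 101
245 ^ 153 = 108
121 ^  21 = 108
156 ^ 243 = 111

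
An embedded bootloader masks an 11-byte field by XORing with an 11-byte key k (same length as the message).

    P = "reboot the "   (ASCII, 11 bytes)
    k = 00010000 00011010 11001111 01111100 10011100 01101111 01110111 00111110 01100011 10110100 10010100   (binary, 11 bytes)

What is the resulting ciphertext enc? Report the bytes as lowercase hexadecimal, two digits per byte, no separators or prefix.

114 XOR  16 =  98
101 XOR  26 = 127
 98 XOR 207 = 173
111 XOR 124 =  19
111 XOR 156 = 243
116 XOR 111 =  27
 32 XOR 119 =  87
116 XOR  62 =  74
104 XOR  99 =  11
101 XOR 180 = 209
 32 XOR 148 = 180

627fad13f31b574a0bd1b4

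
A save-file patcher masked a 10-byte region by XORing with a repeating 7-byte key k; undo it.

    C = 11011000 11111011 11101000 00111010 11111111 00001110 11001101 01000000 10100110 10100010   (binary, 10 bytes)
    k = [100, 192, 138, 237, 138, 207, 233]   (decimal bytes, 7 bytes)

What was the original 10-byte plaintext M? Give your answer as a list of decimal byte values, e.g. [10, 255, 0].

The 7-byte key repeats, so the effective keystream is 64 c0 8a ed 8a cf e9 64 c0 8a.
byte 0: d8 XOR 64 = bc
byte 1: fb XOR c0 = 3b
byte 2: e8 XOR 8a = 62
byte 3: 3a XOR ed = d7
byte 4: ff XOR 8a = 75
byte 5: 0e XOR cf = c1
byte 6: cd XOR e9 = 24
byte 7: 40 XOR 64 = 24
byte 8: a6 XOR c0 = 66
byte 9: a2 XOR 8a = 28

[188, 59, 98, 215, 117, 193, 36, 36, 102, 40]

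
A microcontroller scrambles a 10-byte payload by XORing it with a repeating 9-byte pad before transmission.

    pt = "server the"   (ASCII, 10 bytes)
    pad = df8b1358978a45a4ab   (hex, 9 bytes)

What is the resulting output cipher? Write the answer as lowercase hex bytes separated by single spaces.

ac ee 61 2e f2 f8 65 d0 c3 ba

The 9-byte key repeats, so the effective keystream is df 8b 13 58 97 8a 45 a4 ab df.
byte 0: 73 ^ df = ac
byte 1: 65 ^ 8b = ee
byte 2: 72 ^ 13 = 61
byte 3: 76 ^ 58 = 2e
byte 4: 65 ^ 97 = f2
byte 5: 72 ^ 8a = f8
byte 6: 20 ^ 45 = 65
byte 7: 74 ^ a4 = d0
byte 8: 68 ^ ab = c3
byte 9: 65 ^ df = ba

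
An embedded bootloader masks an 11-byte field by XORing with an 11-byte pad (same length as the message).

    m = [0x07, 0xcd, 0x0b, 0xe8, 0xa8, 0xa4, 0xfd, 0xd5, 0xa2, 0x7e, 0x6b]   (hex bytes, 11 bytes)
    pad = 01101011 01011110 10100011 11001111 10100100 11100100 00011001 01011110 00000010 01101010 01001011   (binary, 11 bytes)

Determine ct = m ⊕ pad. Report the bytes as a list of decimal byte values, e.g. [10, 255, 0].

[108, 147, 168, 39, 12, 64, 228, 139, 160, 20, 32]

00000111 ^ 01101011 = 01101100
11001101 ^ 01011110 = 10010011
00001011 ^ 10100011 = 10101000
11101000 ^ 11001111 = 00100111
10101000 ^ 10100100 = 00001100
10100100 ^ 11100100 = 01000000
11111101 ^ 00011001 = 11100100
11010101 ^ 01011110 = 10001011
10100010 ^ 00000010 = 10100000
01111110 ^ 01101010 = 00010100
01101011 ^ 01001011 = 00100000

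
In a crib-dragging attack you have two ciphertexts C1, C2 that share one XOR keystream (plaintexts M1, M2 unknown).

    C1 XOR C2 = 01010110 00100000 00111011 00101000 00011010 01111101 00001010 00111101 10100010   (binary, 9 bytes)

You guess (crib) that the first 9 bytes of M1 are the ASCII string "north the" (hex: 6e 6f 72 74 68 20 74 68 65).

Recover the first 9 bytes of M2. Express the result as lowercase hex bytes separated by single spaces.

Since C1 ⊕ C2 = M1 ⊕ M2, XORing with the guessed M1 bytes yields the corresponding M2 bytes: M2 = (C1 ⊕ C2) ⊕ M1.
byte 0: 01010110 XOR 01101110 = 00111000
byte 1: 00100000 XOR 01101111 = 01001111
byte 2: 00111011 XOR 01110010 = 01001001
byte 3: 00101000 XOR 01110100 = 01011100
byte 4: 00011010 XOR 01101000 = 01110010
byte 5: 01111101 XOR 00100000 = 01011101
byte 6: 00001010 XOR 01110100 = 01111110
byte 7: 00111101 XOR 01101000 = 01010101
byte 8: 10100010 XOR 01100101 = 11000111

38 4f 49 5c 72 5d 7e 55 c7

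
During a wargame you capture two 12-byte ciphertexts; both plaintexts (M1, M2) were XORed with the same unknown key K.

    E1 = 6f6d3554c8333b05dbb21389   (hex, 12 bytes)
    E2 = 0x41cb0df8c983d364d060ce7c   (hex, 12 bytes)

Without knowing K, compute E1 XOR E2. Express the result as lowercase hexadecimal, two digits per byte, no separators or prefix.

2ea638ac01b0e8610bd2ddf5

E1 ⊕ E2 = (M1 ⊕ K) ⊕ (M2 ⊕ K) = M1 ⊕ M2 — the shared key cancels under XOR.
111 xor  65 =  46
109 xor 203 = 166
 53 xor  13 =  56
 84 xor 248 = 172
200 xor 201 =   1
 51 xor 131 = 176
 59 xor 211 = 232
  5 xor 100 =  97
219 xor 208 =  11
178 xor  96 = 210
 19 xor 206 = 221
137 xor 124 = 245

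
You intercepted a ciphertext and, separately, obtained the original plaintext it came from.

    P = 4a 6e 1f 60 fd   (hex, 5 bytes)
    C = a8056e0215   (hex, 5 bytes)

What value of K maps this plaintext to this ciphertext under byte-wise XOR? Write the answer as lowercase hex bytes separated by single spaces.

Since C = P ⊕ K, XORing both sides with P gives K = P ⊕ C.
4a ⊕ a8 = e2
6e ⊕ 05 = 6b
1f ⊕ 6e = 71
60 ⊕ 02 = 62
fd ⊕ 15 = e8

e2 6b 71 62 e8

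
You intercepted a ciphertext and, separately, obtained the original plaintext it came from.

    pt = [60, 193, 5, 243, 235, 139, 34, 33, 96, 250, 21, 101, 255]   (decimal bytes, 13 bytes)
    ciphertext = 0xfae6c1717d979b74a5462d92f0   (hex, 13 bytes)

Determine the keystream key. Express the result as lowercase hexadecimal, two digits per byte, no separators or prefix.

Since ciphertext = pt ⊕ key, XORing both sides with pt gives key = pt ⊕ ciphertext.
3c ⊕ fa = c6
c1 ⊕ e6 = 27
05 ⊕ c1 = c4
f3 ⊕ 71 = 82
eb ⊕ 7d = 96
8b ⊕ 97 = 1c
22 ⊕ 9b = b9
21 ⊕ 74 = 55
60 ⊕ a5 = c5
fa ⊕ 46 = bc
15 ⊕ 2d = 38
65 ⊕ 92 = f7
ff ⊕ f0 = 0f

c627c482961cb955c5bc38f70f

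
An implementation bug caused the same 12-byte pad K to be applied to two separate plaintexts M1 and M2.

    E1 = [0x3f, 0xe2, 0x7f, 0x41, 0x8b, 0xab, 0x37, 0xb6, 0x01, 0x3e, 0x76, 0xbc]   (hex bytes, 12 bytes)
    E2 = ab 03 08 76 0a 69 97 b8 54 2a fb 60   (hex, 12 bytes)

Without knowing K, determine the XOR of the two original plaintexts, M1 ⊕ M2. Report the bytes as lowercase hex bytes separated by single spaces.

94 e1 77 37 81 c2 a0 0e 55 14 8d dc

E1 ⊕ E2 = (M1 ⊕ K) ⊕ (M2 ⊕ K) = M1 ⊕ M2 — the shared key cancels under XOR.
 63 XOR 171 = 148
226 XOR   3 = 225
127 XOR   8 = 119
 65 XOR 118 =  55
139 XOR  10 = 129
171 XOR 105 = 194
 55 XOR 151 = 160
182 XOR 184 =  14
  1 XOR  84 =  85
 62 XOR  42 =  20
118 XOR 251 = 141
188 XOR  96 = 220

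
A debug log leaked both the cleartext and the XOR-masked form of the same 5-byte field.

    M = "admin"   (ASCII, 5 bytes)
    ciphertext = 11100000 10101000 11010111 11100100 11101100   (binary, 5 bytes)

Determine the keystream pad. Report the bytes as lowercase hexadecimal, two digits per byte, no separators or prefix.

81ccba8d82

Since ciphertext = M ⊕ pad, XORing both sides with M gives pad = M ⊕ ciphertext.
byte 0:  97 ^ 224 = 129
byte 1: 100 ^ 168 = 204
byte 2: 109 ^ 215 = 186
byte 3: 105 ^ 228 = 141
byte 4: 110 ^ 236 = 130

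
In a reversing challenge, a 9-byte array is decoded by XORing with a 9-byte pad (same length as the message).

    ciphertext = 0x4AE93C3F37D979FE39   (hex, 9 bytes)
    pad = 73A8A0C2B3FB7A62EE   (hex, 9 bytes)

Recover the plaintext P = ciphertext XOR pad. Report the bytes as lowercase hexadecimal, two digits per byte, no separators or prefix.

 74 XOR 115 =  57
233 XOR 168 =  65
 60 XOR 160 = 156
 63 XOR 194 = 253
 55 XOR 179 = 132
217 XOR 251 =  34
121 XOR 122 =   3
254 XOR  98 = 156
 57 XOR 238 = 215

39419cfd8422039cd7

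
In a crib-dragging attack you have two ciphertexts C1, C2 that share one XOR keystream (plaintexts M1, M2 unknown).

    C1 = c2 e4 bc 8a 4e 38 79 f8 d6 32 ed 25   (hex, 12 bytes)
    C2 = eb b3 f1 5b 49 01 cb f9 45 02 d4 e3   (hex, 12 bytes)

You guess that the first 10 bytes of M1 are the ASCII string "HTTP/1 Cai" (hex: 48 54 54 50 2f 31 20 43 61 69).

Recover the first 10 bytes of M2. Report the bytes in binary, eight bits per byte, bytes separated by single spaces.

First, C1 ⊕ C2 = (M1 ⊕ K) ⊕ (M2 ⊕ K) = M1 ⊕ M2, so the key drops out. Then M2 = (M1 ⊕ M2) ⊕ M1 over the first 10 bytes.
byte 0: (c2 ^ eb) ^ 48 = 29 ^ 48 = 61
byte 1: (e4 ^ b3) ^ 54 = 57 ^ 54 = 03
byte 2: (bc ^ f1) ^ 54 = 4d ^ 54 = 19
byte 3: (8a ^ 5b) ^ 50 = d1 ^ 50 = 81
byte 4: (4e ^ 49) ^ 2f = 07 ^ 2f = 28
byte 5: (38 ^ 01) ^ 31 = 39 ^ 31 = 08
byte 6: (79 ^ cb) ^ 20 = b2 ^ 20 = 92
byte 7: (f8 ^ f9) ^ 43 = 01 ^ 43 = 42
byte 8: (d6 ^ 45) ^ 61 = 93 ^ 61 = f2
byte 9: (32 ^ 02) ^ 69 = 30 ^ 69 = 59

01100001 00000011 00011001 10000001 00101000 00001000 10010010 01000010 11110010 01011001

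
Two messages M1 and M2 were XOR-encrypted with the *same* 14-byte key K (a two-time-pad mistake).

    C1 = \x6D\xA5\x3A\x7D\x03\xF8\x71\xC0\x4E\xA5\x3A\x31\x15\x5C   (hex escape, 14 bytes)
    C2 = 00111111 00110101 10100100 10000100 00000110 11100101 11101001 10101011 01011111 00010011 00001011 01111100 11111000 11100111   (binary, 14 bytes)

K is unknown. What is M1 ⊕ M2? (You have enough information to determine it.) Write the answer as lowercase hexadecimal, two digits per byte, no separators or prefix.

C1 ⊕ C2 = (M1 ⊕ K) ⊕ (M2 ⊕ K) = M1 ⊕ M2 — the shared key cancels under XOR.
byte 0: 6d xor 3f = 52
byte 1: a5 xor 35 = 90
byte 2: 3a xor a4 = 9e
byte 3: 7d xor 84 = f9
byte 4: 03 xor 06 = 05
byte 5: f8 xor e5 = 1d
byte 6: 71 xor e9 = 98
byte 7: c0 xor ab = 6b
byte 8: 4e xor 5f = 11
byte 9: a5 xor 13 = b6
byte 10: 3a xor 0b = 31
byte 11: 31 xor 7c = 4d
byte 12: 15 xor f8 = ed
byte 13: 5c xor e7 = bb

52909ef9051d986b11b6314dedbb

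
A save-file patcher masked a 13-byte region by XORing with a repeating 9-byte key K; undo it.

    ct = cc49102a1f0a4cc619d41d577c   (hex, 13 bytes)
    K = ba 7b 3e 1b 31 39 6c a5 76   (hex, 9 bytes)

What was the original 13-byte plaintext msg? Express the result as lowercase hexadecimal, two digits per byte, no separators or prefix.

The 9-byte key repeats, so the effective keystream is ba 7b 3e 1b 31 39 6c a5 76 ba 7b 3e 1b.
byte 0: cc ^ ba = 76
byte 1: 49 ^ 7b = 32
byte 2: 10 ^ 3e = 2e
byte 3: 2a ^ 1b = 31
byte 4: 1f ^ 31 = 2e
byte 5: 0a ^ 39 = 33
byte 6: 4c ^ 6c = 20
byte 7: c6 ^ a5 = 63
byte 8: 19 ^ 76 = 6f
byte 9: d4 ^ ba = 6e
byte 10: 1d ^ 7b = 66
byte 11: 57 ^ 3e = 69
byte 12: 7c ^ 1b = 67

76322e312e3320636f6e666967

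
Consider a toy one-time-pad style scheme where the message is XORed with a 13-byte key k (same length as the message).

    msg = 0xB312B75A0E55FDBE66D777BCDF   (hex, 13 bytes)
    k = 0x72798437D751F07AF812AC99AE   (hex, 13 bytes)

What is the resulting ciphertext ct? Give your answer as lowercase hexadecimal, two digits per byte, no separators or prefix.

XOR is its own inverse, so applying the key byte-wise gives the result directly.
b3 xor 72 = c1
12 xor 79 = 6b
b7 xor 84 = 33
5a xor 37 = 6d
0e xor d7 = d9
55 xor 51 = 04
fd xor f0 = 0d
be xor 7a = c4
66 xor f8 = 9e
d7 xor 12 = c5
77 xor ac = db
bc xor 99 = 25
df xor ae = 71

c16b336dd9040dc49ec5db2571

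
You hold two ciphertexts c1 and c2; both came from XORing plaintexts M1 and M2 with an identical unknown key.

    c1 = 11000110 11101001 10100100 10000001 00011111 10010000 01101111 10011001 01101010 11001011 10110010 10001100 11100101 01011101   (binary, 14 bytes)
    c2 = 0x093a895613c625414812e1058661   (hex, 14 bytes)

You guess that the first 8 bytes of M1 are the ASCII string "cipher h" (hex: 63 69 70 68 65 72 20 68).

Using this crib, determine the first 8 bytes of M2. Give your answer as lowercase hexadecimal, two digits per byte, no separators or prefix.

acba5dbf69246ab0

First, c1 ⊕ c2 = (M1 ⊕ K) ⊕ (M2 ⊕ K) = M1 ⊕ M2, so the key drops out. Then M2 = (M1 ⊕ M2) ⊕ M1 over the first 8 bytes.
byte 0: (c6 xor 09) xor 63 = cf xor 63 = ac
byte 1: (e9 xor 3a) xor 69 = d3 xor 69 = ba
byte 2: (a4 xor 89) xor 70 = 2d xor 70 = 5d
byte 3: (81 xor 56) xor 68 = d7 xor 68 = bf
byte 4: (1f xor 13) xor 65 = 0c xor 65 = 69
byte 5: (90 xor c6) xor 72 = 56 xor 72 = 24
byte 6: (6f xor 25) xor 20 = 4a xor 20 = 6a
byte 7: (99 xor 41) xor 68 = d8 xor 68 = b0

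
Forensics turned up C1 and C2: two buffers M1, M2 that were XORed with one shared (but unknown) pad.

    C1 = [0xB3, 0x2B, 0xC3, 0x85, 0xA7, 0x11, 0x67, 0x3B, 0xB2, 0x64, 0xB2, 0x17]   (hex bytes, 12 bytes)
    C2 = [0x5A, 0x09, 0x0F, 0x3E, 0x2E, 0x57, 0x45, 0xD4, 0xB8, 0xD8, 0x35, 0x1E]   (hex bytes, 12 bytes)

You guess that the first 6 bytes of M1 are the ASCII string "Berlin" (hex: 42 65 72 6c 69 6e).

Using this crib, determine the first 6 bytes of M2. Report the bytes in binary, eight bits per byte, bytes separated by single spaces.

First, C1 ⊕ C2 = (M1 ⊕ K) ⊕ (M2 ⊕ K) = M1 ⊕ M2, so the key drops out. Then M2 = (M1 ⊕ M2) ⊕ M1 over the first 6 bytes.
byte 0: (b3 XOR 5a) XOR 42 = e9 XOR 42 = ab
byte 1: (2b XOR 09) XOR 65 = 22 XOR 65 = 47
byte 2: (c3 XOR 0f) XOR 72 = cc XOR 72 = be
byte 3: (85 XOR 3e) XOR 6c = bb XOR 6c = d7
byte 4: (a7 XOR 2e) XOR 69 = 89 XOR 69 = e0
byte 5: (11 XOR 57) XOR 6e = 46 XOR 6e = 28

10101011 01000111 10111110 11010111 11100000 00101000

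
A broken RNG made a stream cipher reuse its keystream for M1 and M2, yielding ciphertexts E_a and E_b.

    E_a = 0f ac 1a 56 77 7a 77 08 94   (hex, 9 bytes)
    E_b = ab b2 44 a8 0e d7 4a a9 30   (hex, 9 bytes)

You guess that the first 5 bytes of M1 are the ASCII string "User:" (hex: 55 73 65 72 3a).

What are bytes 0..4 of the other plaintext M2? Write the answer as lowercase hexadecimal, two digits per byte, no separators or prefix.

f16d3b8c43

First, E_a ⊕ E_b = (M1 ⊕ K) ⊕ (M2 ⊕ K) = M1 ⊕ M2, so the key drops out. Then M2 = (M1 ⊕ M2) ⊕ M1 over the first 5 bytes.
byte 0: (0f ^ ab) ^ 55 = a4 ^ 55 = f1
byte 1: (ac ^ b2) ^ 73 = 1e ^ 73 = 6d
byte 2: (1a ^ 44) ^ 65 = 5e ^ 65 = 3b
byte 3: (56 ^ a8) ^ 72 = fe ^ 72 = 8c
byte 4: (77 ^ 0e) ^ 3a = 79 ^ 3a = 43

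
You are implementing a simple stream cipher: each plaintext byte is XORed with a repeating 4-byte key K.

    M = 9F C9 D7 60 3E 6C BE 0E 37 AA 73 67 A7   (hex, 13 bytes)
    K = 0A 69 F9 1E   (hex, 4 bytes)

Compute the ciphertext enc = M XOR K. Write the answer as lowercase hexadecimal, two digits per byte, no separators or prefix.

95a02e7e340547103dc38a79ad

The 4-byte key repeats, so the effective keystream is 0a 69 f9 1e 0a 69 f9 1e 0a 69 f9 1e 0a.
byte 0: 9f ⊕ 0a = 95
byte 1: c9 ⊕ 69 = a0
byte 2: d7 ⊕ f9 = 2e
byte 3: 60 ⊕ 1e = 7e
byte 4: 3e ⊕ 0a = 34
byte 5: 6c ⊕ 69 = 05
byte 6: be ⊕ f9 = 47
byte 7: 0e ⊕ 1e = 10
byte 8: 37 ⊕ 0a = 3d
byte 9: aa ⊕ 69 = c3
byte 10: 73 ⊕ f9 = 8a
byte 11: 67 ⊕ 1e = 79
byte 12: a7 ⊕ 0a = ad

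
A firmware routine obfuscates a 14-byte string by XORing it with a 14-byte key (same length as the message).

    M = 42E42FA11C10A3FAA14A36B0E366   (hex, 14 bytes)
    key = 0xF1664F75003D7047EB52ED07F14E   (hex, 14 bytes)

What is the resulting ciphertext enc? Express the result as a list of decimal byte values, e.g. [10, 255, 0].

[179, 130, 96, 212, 28, 45, 211, 189, 74, 24, 219, 183, 18, 40]

XOR is its own inverse, so applying the key byte-wise gives the result directly.
42 XOR f1 = b3
e4 XOR 66 = 82
2f XOR 4f = 60
a1 XOR 75 = d4
1c XOR 00 = 1c
10 XOR 3d = 2d
a3 XOR 70 = d3
fa XOR 47 = bd
a1 XOR eb = 4a
4a XOR 52 = 18
36 XOR ed = db
b0 XOR 07 = b7
e3 XOR f1 = 12
66 XOR 4e = 28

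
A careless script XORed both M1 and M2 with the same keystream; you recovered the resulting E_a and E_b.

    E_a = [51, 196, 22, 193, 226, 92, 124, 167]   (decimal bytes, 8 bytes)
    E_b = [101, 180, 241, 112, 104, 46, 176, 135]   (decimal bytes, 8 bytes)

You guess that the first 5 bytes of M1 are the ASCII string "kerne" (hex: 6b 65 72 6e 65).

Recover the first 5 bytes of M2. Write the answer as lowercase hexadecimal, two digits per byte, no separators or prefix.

First, E_a ⊕ E_b = (M1 ⊕ K) ⊕ (M2 ⊕ K) = M1 ⊕ M2, so the key drops out. Then M2 = (M1 ⊕ M2) ⊕ M1 over the first 5 bytes.
byte 0: (33 XOR 65) XOR 6b = 56 XOR 6b = 3d
byte 1: (c4 XOR b4) XOR 65 = 70 XOR 65 = 15
byte 2: (16 XOR f1) XOR 72 = e7 XOR 72 = 95
byte 3: (c1 XOR 70) XOR 6e = b1 XOR 6e = df
byte 4: (e2 XOR 68) XOR 65 = 8a XOR 65 = ef

3d1595dfef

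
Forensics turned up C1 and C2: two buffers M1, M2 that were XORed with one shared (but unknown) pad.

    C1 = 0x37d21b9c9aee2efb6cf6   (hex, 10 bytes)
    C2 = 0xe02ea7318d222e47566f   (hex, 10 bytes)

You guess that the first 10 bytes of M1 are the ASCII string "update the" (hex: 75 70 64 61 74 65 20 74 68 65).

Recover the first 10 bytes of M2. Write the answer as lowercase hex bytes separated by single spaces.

a2 8c d8 cc 63 a9 20 c8 52 fc

First, C1 ⊕ C2 = (M1 ⊕ K) ⊕ (M2 ⊕ K) = M1 ⊕ M2, so the key drops out. Then M2 = (M1 ⊕ M2) ⊕ M1 over the first 10 bytes.
byte 0: (37 ^ e0) ^ 75 = d7 ^ 75 = a2
byte 1: (d2 ^ 2e) ^ 70 = fc ^ 70 = 8c
byte 2: (1b ^ a7) ^ 64 = bc ^ 64 = d8
byte 3: (9c ^ 31) ^ 61 = ad ^ 61 = cc
byte 4: (9a ^ 8d) ^ 74 = 17 ^ 74 = 63
byte 5: (ee ^ 22) ^ 65 = cc ^ 65 = a9
byte 6: (2e ^ 2e) ^ 20 = 00 ^ 20 = 20
byte 7: (fb ^ 47) ^ 74 = bc ^ 74 = c8
byte 8: (6c ^ 56) ^ 68 = 3a ^ 68 = 52
byte 9: (f6 ^ 6f) ^ 65 = 99 ^ 65 = fc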